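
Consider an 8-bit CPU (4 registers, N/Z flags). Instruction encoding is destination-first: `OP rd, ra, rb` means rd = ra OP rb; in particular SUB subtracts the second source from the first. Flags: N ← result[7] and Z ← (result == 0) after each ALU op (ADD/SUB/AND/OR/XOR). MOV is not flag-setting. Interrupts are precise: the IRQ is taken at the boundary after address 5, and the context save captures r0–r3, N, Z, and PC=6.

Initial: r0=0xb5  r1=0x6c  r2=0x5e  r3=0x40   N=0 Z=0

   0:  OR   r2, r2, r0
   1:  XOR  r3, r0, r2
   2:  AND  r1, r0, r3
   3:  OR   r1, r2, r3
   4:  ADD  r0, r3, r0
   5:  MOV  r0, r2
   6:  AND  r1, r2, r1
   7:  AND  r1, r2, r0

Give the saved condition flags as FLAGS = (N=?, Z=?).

after  0: r0=0xb5 r1=0x6c r2=0xff r3=0x40  N=1 Z=0
after  1: r0=0xb5 r1=0x6c r2=0xff r3=0x4a  N=0 Z=0
after  2: r0=0xb5 r1=0x00 r2=0xff r3=0x4a  N=0 Z=1
after  3: r0=0xb5 r1=0xff r2=0xff r3=0x4a  N=1 Z=0
after  4: r0=0xff r1=0xff r2=0xff r3=0x4a  N=1 Z=0
after  5: r0=0xff r1=0xff r2=0xff r3=0x4a  N=1 Z=0
-- IRQ taken; context saved, return-PC = 6 --

FLAGS = (N=1, Z=0)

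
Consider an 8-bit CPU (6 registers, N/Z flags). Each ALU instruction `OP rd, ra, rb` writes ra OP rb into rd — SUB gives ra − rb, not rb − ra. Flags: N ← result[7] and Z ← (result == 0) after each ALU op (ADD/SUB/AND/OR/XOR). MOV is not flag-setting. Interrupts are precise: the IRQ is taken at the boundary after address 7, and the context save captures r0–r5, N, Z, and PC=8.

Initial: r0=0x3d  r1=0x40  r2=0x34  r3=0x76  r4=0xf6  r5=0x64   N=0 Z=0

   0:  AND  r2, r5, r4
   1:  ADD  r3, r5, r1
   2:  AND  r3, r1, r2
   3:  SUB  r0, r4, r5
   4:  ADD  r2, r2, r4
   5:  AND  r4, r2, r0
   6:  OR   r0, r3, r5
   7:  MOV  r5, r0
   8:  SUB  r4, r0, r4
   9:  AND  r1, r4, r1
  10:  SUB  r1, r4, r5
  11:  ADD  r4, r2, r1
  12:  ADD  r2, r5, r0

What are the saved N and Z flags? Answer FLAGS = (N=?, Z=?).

after  0: r0=0x3d r1=0x40 r2=0x64 r3=0x76 r4=0xf6 r5=0x64  N=0 Z=0
after  1: r0=0x3d r1=0x40 r2=0x64 r3=0xa4 r4=0xf6 r5=0x64  N=1 Z=0
after  2: r0=0x3d r1=0x40 r2=0x64 r3=0x40 r4=0xf6 r5=0x64  N=0 Z=0
after  3: r0=0x92 r1=0x40 r2=0x64 r3=0x40 r4=0xf6 r5=0x64  N=1 Z=0
after  4: r0=0x92 r1=0x40 r2=0x5a r3=0x40 r4=0xf6 r5=0x64  N=0 Z=0
after  5: r0=0x92 r1=0x40 r2=0x5a r3=0x40 r4=0x12 r5=0x64  N=0 Z=0
after  6: r0=0x64 r1=0x40 r2=0x5a r3=0x40 r4=0x12 r5=0x64  N=0 Z=0
after  7: r0=0x64 r1=0x40 r2=0x5a r3=0x40 r4=0x12 r5=0x64  N=0 Z=0
-- IRQ taken; context saved, return-PC = 8 --

FLAGS = (N=0, Z=0)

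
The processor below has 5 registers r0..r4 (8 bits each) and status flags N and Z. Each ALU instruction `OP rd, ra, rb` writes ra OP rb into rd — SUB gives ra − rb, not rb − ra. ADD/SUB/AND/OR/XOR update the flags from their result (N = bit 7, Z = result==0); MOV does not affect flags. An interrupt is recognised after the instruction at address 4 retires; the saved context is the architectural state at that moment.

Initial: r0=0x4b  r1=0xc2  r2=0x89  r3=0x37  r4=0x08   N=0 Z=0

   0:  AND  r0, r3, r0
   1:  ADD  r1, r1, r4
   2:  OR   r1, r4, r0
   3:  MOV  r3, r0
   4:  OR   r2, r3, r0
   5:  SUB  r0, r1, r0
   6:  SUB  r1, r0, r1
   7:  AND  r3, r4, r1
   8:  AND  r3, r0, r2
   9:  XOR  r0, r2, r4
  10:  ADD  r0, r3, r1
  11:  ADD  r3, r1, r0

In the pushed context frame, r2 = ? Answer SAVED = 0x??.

after  0: r0=0x03 r1=0xc2 r2=0x89 r3=0x37 r4=0x08  N=0 Z=0
after  1: r0=0x03 r1=0xca r2=0x89 r3=0x37 r4=0x08  N=1 Z=0
after  2: r0=0x03 r1=0x0b r2=0x89 r3=0x37 r4=0x08  N=0 Z=0
after  3: r0=0x03 r1=0x0b r2=0x89 r3=0x03 r4=0x08  N=0 Z=0
after  4: r0=0x03 r1=0x0b r2=0x03 r3=0x03 r4=0x08  N=0 Z=0
-- IRQ taken; context saved, return-PC = 5 --

SAVED = 0x03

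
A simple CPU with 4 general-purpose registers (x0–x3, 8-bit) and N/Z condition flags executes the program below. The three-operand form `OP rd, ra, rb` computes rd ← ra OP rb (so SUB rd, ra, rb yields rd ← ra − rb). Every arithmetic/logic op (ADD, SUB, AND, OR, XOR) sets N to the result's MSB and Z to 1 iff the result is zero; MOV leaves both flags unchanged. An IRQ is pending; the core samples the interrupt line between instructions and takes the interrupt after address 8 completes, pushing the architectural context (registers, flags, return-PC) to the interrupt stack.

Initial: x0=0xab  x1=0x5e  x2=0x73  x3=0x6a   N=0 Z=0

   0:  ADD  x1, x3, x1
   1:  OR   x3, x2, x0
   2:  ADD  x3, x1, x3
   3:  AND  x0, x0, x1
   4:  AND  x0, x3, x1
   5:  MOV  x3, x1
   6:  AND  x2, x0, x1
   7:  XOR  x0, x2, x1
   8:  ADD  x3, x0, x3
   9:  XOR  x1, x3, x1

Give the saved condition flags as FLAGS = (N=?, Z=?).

after  0: x0=0xab x1=0xc8 x2=0x73 x3=0x6a  N=1 Z=0
after  1: x0=0xab x1=0xc8 x2=0x73 x3=0xfb  N=1 Z=0
after  2: x0=0xab x1=0xc8 x2=0x73 x3=0xc3  N=1 Z=0
after  3: x0=0x88 x1=0xc8 x2=0x73 x3=0xc3  N=1 Z=0
after  4: x0=0xc0 x1=0xc8 x2=0x73 x3=0xc3  N=1 Z=0
after  5: x0=0xc0 x1=0xc8 x2=0x73 x3=0xc8  N=1 Z=0
after  6: x0=0xc0 x1=0xc8 x2=0xc0 x3=0xc8  N=1 Z=0
after  7: x0=0x08 x1=0xc8 x2=0xc0 x3=0xc8  N=0 Z=0
after  8: x0=0x08 x1=0xc8 x2=0xc0 x3=0xd0  N=1 Z=0
-- IRQ taken; context saved, return-PC = 9 --

FLAGS = (N=1, Z=0)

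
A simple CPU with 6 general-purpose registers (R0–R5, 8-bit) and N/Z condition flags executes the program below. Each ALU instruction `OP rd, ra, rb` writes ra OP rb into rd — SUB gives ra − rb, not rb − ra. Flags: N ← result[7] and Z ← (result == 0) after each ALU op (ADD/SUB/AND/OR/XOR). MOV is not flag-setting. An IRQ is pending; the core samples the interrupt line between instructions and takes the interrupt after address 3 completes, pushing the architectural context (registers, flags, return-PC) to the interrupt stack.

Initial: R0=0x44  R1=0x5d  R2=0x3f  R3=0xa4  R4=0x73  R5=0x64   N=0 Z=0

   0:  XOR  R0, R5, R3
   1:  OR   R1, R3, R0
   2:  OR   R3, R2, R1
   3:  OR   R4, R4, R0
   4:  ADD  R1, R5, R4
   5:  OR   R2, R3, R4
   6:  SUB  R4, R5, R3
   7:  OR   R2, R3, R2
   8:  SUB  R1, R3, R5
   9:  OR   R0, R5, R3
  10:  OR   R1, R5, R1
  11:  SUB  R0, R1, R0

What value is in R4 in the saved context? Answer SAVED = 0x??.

SAVED = 0xf3

after  0: R0=0xc0 R1=0x5d R2=0x3f R3=0xa4 R4=0x73 R5=0x64  N=1 Z=0
after  1: R0=0xc0 R1=0xe4 R2=0x3f R3=0xa4 R4=0x73 R5=0x64  N=1 Z=0
after  2: R0=0xc0 R1=0xe4 R2=0x3f R3=0xff R4=0x73 R5=0x64  N=1 Z=0
after  3: R0=0xc0 R1=0xe4 R2=0x3f R3=0xff R4=0xf3 R5=0x64  N=1 Z=0
-- IRQ taken; context saved, return-PC = 4 --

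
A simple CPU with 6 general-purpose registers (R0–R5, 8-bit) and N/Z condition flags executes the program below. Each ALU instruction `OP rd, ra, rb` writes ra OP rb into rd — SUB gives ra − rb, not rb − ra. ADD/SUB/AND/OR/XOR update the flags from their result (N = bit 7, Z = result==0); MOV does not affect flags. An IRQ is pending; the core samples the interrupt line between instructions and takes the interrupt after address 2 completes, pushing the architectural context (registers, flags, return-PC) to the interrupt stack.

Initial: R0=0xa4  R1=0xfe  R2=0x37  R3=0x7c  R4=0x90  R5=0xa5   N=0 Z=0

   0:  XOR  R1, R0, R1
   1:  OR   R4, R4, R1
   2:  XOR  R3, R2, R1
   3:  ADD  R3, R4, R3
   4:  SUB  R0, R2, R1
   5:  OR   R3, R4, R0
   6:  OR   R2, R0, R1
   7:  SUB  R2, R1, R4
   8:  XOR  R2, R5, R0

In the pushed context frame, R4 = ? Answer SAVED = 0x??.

SAVED = 0xda

after  0: R0=0xa4 R1=0x5a R2=0x37 R3=0x7c R4=0x90 R5=0xa5  N=0 Z=0
after  1: R0=0xa4 R1=0x5a R2=0x37 R3=0x7c R4=0xda R5=0xa5  N=1 Z=0
after  2: R0=0xa4 R1=0x5a R2=0x37 R3=0x6d R4=0xda R5=0xa5  N=0 Z=0
-- IRQ taken; context saved, return-PC = 3 --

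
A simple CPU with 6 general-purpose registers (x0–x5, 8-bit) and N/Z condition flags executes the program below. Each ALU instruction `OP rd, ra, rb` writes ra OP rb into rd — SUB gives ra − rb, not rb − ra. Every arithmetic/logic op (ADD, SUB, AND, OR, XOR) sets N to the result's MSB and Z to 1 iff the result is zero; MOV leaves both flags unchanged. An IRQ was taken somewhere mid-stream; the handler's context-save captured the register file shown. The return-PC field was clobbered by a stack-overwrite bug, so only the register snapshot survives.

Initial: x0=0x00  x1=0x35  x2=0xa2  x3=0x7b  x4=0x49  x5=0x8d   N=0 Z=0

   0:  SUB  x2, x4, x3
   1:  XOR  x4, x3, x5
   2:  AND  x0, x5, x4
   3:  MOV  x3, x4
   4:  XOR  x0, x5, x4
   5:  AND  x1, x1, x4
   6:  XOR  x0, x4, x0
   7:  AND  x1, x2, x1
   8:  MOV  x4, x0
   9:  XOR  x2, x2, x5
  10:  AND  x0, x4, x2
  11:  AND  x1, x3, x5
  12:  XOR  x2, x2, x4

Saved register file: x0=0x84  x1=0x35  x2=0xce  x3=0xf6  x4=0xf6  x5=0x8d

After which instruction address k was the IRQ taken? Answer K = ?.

K = 3

after  0: x0=0x00 x1=0x35 x2=0xce x3=0x7b x4=0x49 x5=0x8d  N=1 Z=0
after  1: x0=0x00 x1=0x35 x2=0xce x3=0x7b x4=0xf6 x5=0x8d  N=1 Z=0
after  2: x0=0x84 x1=0x35 x2=0xce x3=0x7b x4=0xf6 x5=0x8d  N=1 Z=0
after  3: x0=0x84 x1=0x35 x2=0xce x3=0xf6 x4=0xf6 x5=0x8d  N=1 Z=0
-- IRQ taken; context saved, return-PC = 4 --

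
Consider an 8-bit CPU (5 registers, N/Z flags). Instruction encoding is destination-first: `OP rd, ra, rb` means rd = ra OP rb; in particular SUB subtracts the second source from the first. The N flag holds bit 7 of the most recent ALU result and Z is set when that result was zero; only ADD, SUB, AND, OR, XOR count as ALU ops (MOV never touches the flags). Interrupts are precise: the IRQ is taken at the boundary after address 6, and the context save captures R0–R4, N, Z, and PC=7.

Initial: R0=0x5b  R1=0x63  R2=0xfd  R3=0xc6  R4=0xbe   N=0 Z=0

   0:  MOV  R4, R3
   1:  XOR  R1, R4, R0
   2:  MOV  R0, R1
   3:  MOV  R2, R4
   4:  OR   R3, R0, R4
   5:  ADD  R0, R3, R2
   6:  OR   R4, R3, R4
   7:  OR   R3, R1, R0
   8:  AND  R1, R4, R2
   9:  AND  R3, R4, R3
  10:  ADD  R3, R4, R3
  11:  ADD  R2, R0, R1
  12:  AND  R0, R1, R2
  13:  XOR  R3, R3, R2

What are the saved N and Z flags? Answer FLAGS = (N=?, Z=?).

after  0: R0=0x5b R1=0x63 R2=0xfd R3=0xc6 R4=0xc6  N=0 Z=0
after  1: R0=0x5b R1=0x9d R2=0xfd R3=0xc6 R4=0xc6  N=1 Z=0
after  2: R0=0x9d R1=0x9d R2=0xfd R3=0xc6 R4=0xc6  N=1 Z=0
after  3: R0=0x9d R1=0x9d R2=0xc6 R3=0xc6 R4=0xc6  N=1 Z=0
after  4: R0=0x9d R1=0x9d R2=0xc6 R3=0xdf R4=0xc6  N=1 Z=0
after  5: R0=0xa5 R1=0x9d R2=0xc6 R3=0xdf R4=0xc6  N=1 Z=0
after  6: R0=0xa5 R1=0x9d R2=0xc6 R3=0xdf R4=0xdf  N=1 Z=0
-- IRQ taken; context saved, return-PC = 7 --

FLAGS = (N=1, Z=0)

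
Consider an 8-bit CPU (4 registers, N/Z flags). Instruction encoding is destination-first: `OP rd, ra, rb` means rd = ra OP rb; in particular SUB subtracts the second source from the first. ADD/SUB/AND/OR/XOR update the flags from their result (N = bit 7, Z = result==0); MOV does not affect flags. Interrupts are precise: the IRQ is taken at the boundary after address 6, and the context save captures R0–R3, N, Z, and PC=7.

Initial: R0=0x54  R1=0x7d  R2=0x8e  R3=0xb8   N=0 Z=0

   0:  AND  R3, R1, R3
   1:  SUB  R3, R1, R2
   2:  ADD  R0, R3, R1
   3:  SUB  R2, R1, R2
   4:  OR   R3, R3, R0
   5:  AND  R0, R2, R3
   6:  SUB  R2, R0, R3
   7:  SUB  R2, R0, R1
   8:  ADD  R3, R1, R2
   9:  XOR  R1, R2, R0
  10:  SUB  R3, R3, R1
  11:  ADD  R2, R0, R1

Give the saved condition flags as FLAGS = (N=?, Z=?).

FLAGS = (N=0, Z=1)

after  0: R0=0x54 R1=0x7d R2=0x8e R3=0x38  N=0 Z=0
after  1: R0=0x54 R1=0x7d R2=0x8e R3=0xef  N=1 Z=0
after  2: R0=0x6c R1=0x7d R2=0x8e R3=0xef  N=0 Z=0
after  3: R0=0x6c R1=0x7d R2=0xef R3=0xef  N=1 Z=0
after  4: R0=0x6c R1=0x7d R2=0xef R3=0xef  N=1 Z=0
after  5: R0=0xef R1=0x7d R2=0xef R3=0xef  N=1 Z=0
after  6: R0=0xef R1=0x7d R2=0x00 R3=0xef  N=0 Z=1
-- IRQ taken; context saved, return-PC = 7 --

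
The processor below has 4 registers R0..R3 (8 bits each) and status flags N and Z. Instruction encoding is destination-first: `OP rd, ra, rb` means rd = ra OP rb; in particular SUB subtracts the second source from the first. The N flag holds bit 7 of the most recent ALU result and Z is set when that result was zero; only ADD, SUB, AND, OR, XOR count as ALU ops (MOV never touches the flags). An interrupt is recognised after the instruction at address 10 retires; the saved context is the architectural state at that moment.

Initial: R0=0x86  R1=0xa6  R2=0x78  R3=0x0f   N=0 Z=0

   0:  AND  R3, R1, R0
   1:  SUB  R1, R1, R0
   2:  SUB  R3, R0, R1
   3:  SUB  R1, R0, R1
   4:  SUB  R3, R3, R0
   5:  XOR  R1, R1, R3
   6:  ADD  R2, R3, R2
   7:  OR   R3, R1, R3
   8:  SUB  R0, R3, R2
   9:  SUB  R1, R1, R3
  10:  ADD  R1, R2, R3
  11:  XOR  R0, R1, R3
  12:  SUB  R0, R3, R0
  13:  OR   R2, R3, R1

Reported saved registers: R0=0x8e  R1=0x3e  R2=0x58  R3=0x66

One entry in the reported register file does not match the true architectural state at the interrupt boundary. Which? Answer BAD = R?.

after  0: R0=0x86 R1=0xa6 R2=0x78 R3=0x86  N=1 Z=0
after  1: R0=0x86 R1=0x20 R2=0x78 R3=0x86  N=0 Z=0
after  2: R0=0x86 R1=0x20 R2=0x78 R3=0x66  N=0 Z=0
after  3: R0=0x86 R1=0x66 R2=0x78 R3=0x66  N=0 Z=0
after  4: R0=0x86 R1=0x66 R2=0x78 R3=0xe0  N=1 Z=0
after  5: R0=0x86 R1=0x86 R2=0x78 R3=0xe0  N=1 Z=0
after  6: R0=0x86 R1=0x86 R2=0x58 R3=0xe0  N=0 Z=0
after  7: R0=0x86 R1=0x86 R2=0x58 R3=0xe6  N=1 Z=0
after  8: R0=0x8e R1=0x86 R2=0x58 R3=0xe6  N=1 Z=0
after  9: R0=0x8e R1=0xa0 R2=0x58 R3=0xe6  N=1 Z=0
after 10: R0=0x8e R1=0x3e R2=0x58 R3=0xe6  N=0 Z=0
-- IRQ taken; context saved, return-PC = 11 --
mismatch: R3: reported 0x66 vs actual 0xe6

BAD = R3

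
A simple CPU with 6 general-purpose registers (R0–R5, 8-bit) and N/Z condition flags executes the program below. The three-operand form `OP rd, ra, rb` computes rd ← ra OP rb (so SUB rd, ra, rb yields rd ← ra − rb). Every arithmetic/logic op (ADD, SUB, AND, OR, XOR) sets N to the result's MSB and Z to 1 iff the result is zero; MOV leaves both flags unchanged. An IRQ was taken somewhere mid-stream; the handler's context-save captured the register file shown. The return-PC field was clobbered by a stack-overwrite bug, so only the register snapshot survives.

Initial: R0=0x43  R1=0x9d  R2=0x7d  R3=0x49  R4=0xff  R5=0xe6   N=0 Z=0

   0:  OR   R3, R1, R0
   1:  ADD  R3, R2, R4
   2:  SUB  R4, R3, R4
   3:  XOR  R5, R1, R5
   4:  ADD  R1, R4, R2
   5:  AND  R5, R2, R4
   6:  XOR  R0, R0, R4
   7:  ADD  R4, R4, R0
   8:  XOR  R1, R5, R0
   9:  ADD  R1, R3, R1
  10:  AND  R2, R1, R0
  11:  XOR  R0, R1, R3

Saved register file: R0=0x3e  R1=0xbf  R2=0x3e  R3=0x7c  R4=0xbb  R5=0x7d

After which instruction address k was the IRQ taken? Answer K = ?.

K = 10

after  0: R0=0x43 R1=0x9d R2=0x7d R3=0xdf R4=0xff R5=0xe6  N=1 Z=0
after  1: R0=0x43 R1=0x9d R2=0x7d R3=0x7c R4=0xff R5=0xe6  N=0 Z=0
after  2: R0=0x43 R1=0x9d R2=0x7d R3=0x7c R4=0x7d R5=0xe6  N=0 Z=0
after  3: R0=0x43 R1=0x9d R2=0x7d R3=0x7c R4=0x7d R5=0x7b  N=0 Z=0
after  4: R0=0x43 R1=0xfa R2=0x7d R3=0x7c R4=0x7d R5=0x7b  N=1 Z=0
after  5: R0=0x43 R1=0xfa R2=0x7d R3=0x7c R4=0x7d R5=0x7d  N=0 Z=0
after  6: R0=0x3e R1=0xfa R2=0x7d R3=0x7c R4=0x7d R5=0x7d  N=0 Z=0
after  7: R0=0x3e R1=0xfa R2=0x7d R3=0x7c R4=0xbb R5=0x7d  N=1 Z=0
after  8: R0=0x3e R1=0x43 R2=0x7d R3=0x7c R4=0xbb R5=0x7d  N=0 Z=0
after  9: R0=0x3e R1=0xbf R2=0x7d R3=0x7c R4=0xbb R5=0x7d  N=1 Z=0
after 10: R0=0x3e R1=0xbf R2=0x3e R3=0x7c R4=0xbb R5=0x7d  N=0 Z=0
-- IRQ taken; context saved, return-PC = 11 --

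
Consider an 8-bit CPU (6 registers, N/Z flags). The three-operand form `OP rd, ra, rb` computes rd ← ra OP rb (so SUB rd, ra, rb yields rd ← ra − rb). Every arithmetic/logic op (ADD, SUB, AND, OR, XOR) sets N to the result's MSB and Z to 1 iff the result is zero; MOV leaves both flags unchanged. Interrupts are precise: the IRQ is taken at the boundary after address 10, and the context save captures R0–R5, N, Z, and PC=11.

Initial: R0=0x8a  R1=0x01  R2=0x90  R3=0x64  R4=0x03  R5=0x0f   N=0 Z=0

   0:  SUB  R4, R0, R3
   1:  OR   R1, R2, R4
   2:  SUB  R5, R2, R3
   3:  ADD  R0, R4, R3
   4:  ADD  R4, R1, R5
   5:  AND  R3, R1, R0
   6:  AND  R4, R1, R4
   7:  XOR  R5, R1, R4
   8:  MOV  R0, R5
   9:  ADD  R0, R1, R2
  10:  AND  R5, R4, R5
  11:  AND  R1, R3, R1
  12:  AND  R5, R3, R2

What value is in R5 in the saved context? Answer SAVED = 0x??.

after  0: R0=0x8a R1=0x01 R2=0x90 R3=0x64 R4=0x26 R5=0x0f  N=0 Z=0
after  1: R0=0x8a R1=0xb6 R2=0x90 R3=0x64 R4=0x26 R5=0x0f  N=1 Z=0
after  2: R0=0x8a R1=0xb6 R2=0x90 R3=0x64 R4=0x26 R5=0x2c  N=0 Z=0
after  3: R0=0x8a R1=0xb6 R2=0x90 R3=0x64 R4=0x26 R5=0x2c  N=1 Z=0
after  4: R0=0x8a R1=0xb6 R2=0x90 R3=0x64 R4=0xe2 R5=0x2c  N=1 Z=0
after  5: R0=0x8a R1=0xb6 R2=0x90 R3=0x82 R4=0xe2 R5=0x2c  N=1 Z=0
after  6: R0=0x8a R1=0xb6 R2=0x90 R3=0x82 R4=0xa2 R5=0x2c  N=1 Z=0
after  7: R0=0x8a R1=0xb6 R2=0x90 R3=0x82 R4=0xa2 R5=0x14  N=0 Z=0
after  8: R0=0x14 R1=0xb6 R2=0x90 R3=0x82 R4=0xa2 R5=0x14  N=0 Z=0
after  9: R0=0x46 R1=0xb6 R2=0x90 R3=0x82 R4=0xa2 R5=0x14  N=0 Z=0
after 10: R0=0x46 R1=0xb6 R2=0x90 R3=0x82 R4=0xa2 R5=0x00  N=0 Z=1
-- IRQ taken; context saved, return-PC = 11 --

SAVED = 0x00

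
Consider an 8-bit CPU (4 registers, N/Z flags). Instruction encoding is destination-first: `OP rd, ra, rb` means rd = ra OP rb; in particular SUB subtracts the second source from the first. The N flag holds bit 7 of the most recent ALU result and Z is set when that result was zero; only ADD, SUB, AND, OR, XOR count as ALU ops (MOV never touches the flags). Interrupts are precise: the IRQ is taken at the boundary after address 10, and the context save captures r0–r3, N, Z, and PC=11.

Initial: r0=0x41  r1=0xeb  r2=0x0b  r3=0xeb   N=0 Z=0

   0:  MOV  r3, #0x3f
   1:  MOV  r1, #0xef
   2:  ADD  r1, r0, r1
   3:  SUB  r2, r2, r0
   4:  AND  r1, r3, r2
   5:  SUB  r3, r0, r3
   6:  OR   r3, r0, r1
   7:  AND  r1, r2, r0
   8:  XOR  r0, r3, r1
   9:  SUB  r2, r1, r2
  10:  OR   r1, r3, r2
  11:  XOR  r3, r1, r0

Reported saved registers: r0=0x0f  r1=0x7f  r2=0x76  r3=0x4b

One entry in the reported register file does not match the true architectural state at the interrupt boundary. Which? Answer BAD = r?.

BAD = r0

after  0: r0=0x41 r1=0xeb r2=0x0b r3=0x3f  N=0 Z=0
after  1: r0=0x41 r1=0xef r2=0x0b r3=0x3f  N=0 Z=0
after  2: r0=0x41 r1=0x30 r2=0x0b r3=0x3f  N=0 Z=0
after  3: r0=0x41 r1=0x30 r2=0xca r3=0x3f  N=1 Z=0
after  4: r0=0x41 r1=0x0a r2=0xca r3=0x3f  N=0 Z=0
after  5: r0=0x41 r1=0x0a r2=0xca r3=0x02  N=0 Z=0
after  6: r0=0x41 r1=0x0a r2=0xca r3=0x4b  N=0 Z=0
after  7: r0=0x41 r1=0x40 r2=0xca r3=0x4b  N=0 Z=0
after  8: r0=0x0b r1=0x40 r2=0xca r3=0x4b  N=0 Z=0
after  9: r0=0x0b r1=0x40 r2=0x76 r3=0x4b  N=0 Z=0
after 10: r0=0x0b r1=0x7f r2=0x76 r3=0x4b  N=0 Z=0
-- IRQ taken; context saved, return-PC = 11 --
mismatch: r0: reported 0x0f vs actual 0x0b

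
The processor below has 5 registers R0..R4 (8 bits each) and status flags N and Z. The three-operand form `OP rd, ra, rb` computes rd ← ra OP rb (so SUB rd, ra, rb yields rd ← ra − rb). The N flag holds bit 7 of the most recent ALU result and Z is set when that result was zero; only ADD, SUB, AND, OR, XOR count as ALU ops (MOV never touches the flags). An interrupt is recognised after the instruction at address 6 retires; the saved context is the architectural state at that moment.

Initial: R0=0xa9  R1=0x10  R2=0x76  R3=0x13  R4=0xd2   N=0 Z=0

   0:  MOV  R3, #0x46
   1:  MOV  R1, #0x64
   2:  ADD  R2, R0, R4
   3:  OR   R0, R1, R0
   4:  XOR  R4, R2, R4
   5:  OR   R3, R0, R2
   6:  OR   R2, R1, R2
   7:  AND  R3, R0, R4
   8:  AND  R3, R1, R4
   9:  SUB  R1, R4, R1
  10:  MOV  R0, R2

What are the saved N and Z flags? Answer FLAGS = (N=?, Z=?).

after  0: R0=0xa9 R1=0x10 R2=0x76 R3=0x46 R4=0xd2  N=0 Z=0
after  1: R0=0xa9 R1=0x64 R2=0x76 R3=0x46 R4=0xd2  N=0 Z=0
after  2: R0=0xa9 R1=0x64 R2=0x7b R3=0x46 R4=0xd2  N=0 Z=0
after  3: R0=0xed R1=0x64 R2=0x7b R3=0x46 R4=0xd2  N=1 Z=0
after  4: R0=0xed R1=0x64 R2=0x7b R3=0x46 R4=0xa9  N=1 Z=0
after  5: R0=0xed R1=0x64 R2=0x7b R3=0xff R4=0xa9  N=1 Z=0
after  6: R0=0xed R1=0x64 R2=0x7f R3=0xff R4=0xa9  N=0 Z=0
-- IRQ taken; context saved, return-PC = 7 --

FLAGS = (N=0, Z=0)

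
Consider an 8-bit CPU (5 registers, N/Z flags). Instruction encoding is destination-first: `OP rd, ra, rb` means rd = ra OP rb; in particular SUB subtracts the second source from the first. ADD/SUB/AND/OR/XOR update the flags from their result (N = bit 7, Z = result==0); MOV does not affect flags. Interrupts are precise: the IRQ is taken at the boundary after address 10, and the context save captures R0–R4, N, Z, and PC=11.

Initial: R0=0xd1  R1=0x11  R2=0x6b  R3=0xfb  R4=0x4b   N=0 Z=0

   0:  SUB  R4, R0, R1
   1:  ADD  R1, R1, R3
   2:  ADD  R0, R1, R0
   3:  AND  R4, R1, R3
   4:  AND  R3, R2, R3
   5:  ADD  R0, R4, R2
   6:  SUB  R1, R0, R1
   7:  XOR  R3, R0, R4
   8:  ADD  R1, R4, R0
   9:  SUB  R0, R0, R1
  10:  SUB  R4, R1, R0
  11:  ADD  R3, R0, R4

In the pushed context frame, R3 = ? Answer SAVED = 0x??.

after  0: R0=0xd1 R1=0x11 R2=0x6b R3=0xfb R4=0xc0  N=1 Z=0
after  1: R0=0xd1 R1=0x0c R2=0x6b R3=0xfb R4=0xc0  N=0 Z=0
after  2: R0=0xdd R1=0x0c R2=0x6b R3=0xfb R4=0xc0  N=1 Z=0
after  3: R0=0xdd R1=0x0c R2=0x6b R3=0xfb R4=0x08  N=0 Z=0
after  4: R0=0xdd R1=0x0c R2=0x6b R3=0x6b R4=0x08  N=0 Z=0
after  5: R0=0x73 R1=0x0c R2=0x6b R3=0x6b R4=0x08  N=0 Z=0
after  6: R0=0x73 R1=0x67 R2=0x6b R3=0x6b R4=0x08  N=0 Z=0
after  7: R0=0x73 R1=0x67 R2=0x6b R3=0x7b R4=0x08  N=0 Z=0
after  8: R0=0x73 R1=0x7b R2=0x6b R3=0x7b R4=0x08  N=0 Z=0
after  9: R0=0xf8 R1=0x7b R2=0x6b R3=0x7b R4=0x08  N=1 Z=0
after 10: R0=0xf8 R1=0x7b R2=0x6b R3=0x7b R4=0x83  N=1 Z=0
-- IRQ taken; context saved, return-PC = 11 --

SAVED = 0x7b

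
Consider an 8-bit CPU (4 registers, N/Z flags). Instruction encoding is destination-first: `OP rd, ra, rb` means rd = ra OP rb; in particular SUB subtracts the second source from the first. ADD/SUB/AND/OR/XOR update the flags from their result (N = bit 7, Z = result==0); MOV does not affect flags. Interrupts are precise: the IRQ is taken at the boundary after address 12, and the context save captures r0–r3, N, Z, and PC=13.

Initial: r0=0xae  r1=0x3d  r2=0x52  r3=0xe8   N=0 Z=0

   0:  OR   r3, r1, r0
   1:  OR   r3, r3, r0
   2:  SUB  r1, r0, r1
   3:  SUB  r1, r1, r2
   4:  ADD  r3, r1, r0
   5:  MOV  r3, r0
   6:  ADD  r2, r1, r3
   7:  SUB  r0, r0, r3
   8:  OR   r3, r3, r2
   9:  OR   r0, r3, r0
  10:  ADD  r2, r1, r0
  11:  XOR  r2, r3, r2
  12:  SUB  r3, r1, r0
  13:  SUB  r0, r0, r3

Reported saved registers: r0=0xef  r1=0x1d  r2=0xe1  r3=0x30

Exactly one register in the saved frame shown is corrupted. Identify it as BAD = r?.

BAD = r1

after  0: r0=0xae r1=0x3d r2=0x52 r3=0xbf  N=1 Z=0
after  1: r0=0xae r1=0x3d r2=0x52 r3=0xbf  N=1 Z=0
after  2: r0=0xae r1=0x71 r2=0x52 r3=0xbf  N=0 Z=0
after  3: r0=0xae r1=0x1f r2=0x52 r3=0xbf  N=0 Z=0
after  4: r0=0xae r1=0x1f r2=0x52 r3=0xcd  N=1 Z=0
after  5: r0=0xae r1=0x1f r2=0x52 r3=0xae  N=1 Z=0
after  6: r0=0xae r1=0x1f r2=0xcd r3=0xae  N=1 Z=0
after  7: r0=0x00 r1=0x1f r2=0xcd r3=0xae  N=0 Z=1
after  8: r0=0x00 r1=0x1f r2=0xcd r3=0xef  N=1 Z=0
after  9: r0=0xef r1=0x1f r2=0xcd r3=0xef  N=1 Z=0
after 10: r0=0xef r1=0x1f r2=0x0e r3=0xef  N=0 Z=0
after 11: r0=0xef r1=0x1f r2=0xe1 r3=0xef  N=1 Z=0
after 12: r0=0xef r1=0x1f r2=0xe1 r3=0x30  N=0 Z=0
-- IRQ taken; context saved, return-PC = 13 --
mismatch: r1: reported 0x1d vs actual 0x1f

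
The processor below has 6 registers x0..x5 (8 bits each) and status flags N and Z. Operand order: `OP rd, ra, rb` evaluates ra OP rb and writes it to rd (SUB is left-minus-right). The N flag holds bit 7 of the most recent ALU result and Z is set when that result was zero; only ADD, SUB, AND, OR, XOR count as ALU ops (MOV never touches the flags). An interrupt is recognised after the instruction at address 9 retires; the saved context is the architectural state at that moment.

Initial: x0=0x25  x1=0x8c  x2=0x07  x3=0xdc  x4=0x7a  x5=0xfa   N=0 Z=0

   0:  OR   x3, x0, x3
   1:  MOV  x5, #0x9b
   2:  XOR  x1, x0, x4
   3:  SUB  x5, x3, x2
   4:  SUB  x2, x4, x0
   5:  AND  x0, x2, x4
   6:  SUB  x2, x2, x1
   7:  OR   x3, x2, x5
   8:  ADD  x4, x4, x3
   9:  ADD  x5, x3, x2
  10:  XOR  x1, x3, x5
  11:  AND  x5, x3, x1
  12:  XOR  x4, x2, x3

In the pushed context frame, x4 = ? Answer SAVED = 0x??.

after  0: x0=0x25 x1=0x8c x2=0x07 x3=0xfd x4=0x7a x5=0xfa  N=1 Z=0
after  1: x0=0x25 x1=0x8c x2=0x07 x3=0xfd x4=0x7a x5=0x9b  N=1 Z=0
after  2: x0=0x25 x1=0x5f x2=0x07 x3=0xfd x4=0x7a x5=0x9b  N=0 Z=0
after  3: x0=0x25 x1=0x5f x2=0x07 x3=0xfd x4=0x7a x5=0xf6  N=1 Z=0
after  4: x0=0x25 x1=0x5f x2=0x55 x3=0xfd x4=0x7a x5=0xf6  N=0 Z=0
after  5: x0=0x50 x1=0x5f x2=0x55 x3=0xfd x4=0x7a x5=0xf6  N=0 Z=0
after  6: x0=0x50 x1=0x5f x2=0xf6 x3=0xfd x4=0x7a x5=0xf6  N=1 Z=0
after  7: x0=0x50 x1=0x5f x2=0xf6 x3=0xf6 x4=0x7a x5=0xf6  N=1 Z=0
after  8: x0=0x50 x1=0x5f x2=0xf6 x3=0xf6 x4=0x70 x5=0xf6  N=0 Z=0
after  9: x0=0x50 x1=0x5f x2=0xf6 x3=0xf6 x4=0x70 x5=0xec  N=1 Z=0
-- IRQ taken; context saved, return-PC = 10 --

SAVED = 0x70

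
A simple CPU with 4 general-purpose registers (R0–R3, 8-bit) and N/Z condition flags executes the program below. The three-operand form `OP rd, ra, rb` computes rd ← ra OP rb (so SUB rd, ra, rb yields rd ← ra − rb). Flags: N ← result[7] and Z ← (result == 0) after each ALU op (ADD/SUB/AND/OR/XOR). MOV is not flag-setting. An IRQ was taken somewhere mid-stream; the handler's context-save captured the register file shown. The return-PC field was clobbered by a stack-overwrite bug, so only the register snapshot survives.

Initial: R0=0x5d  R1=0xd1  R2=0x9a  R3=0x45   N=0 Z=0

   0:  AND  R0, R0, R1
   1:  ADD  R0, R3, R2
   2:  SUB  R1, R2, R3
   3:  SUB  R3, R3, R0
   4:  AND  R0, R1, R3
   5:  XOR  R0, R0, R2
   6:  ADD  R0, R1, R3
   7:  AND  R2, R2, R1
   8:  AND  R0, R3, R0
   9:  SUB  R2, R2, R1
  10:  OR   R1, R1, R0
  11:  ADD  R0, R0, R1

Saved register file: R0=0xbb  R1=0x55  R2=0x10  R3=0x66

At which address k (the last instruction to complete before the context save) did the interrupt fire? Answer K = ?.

K = 7

after  0: R0=0x51 R1=0xd1 R2=0x9a R3=0x45  N=0 Z=0
after  1: R0=0xdf R1=0xd1 R2=0x9a R3=0x45  N=1 Z=0
after  2: R0=0xdf R1=0x55 R2=0x9a R3=0x45  N=0 Z=0
after  3: R0=0xdf R1=0x55 R2=0x9a R3=0x66  N=0 Z=0
after  4: R0=0x44 R1=0x55 R2=0x9a R3=0x66  N=0 Z=0
after  5: R0=0xde R1=0x55 R2=0x9a R3=0x66  N=1 Z=0
after  6: R0=0xbb R1=0x55 R2=0x9a R3=0x66  N=1 Z=0
after  7: R0=0xbb R1=0x55 R2=0x10 R3=0x66  N=0 Z=0
-- IRQ taken; context saved, return-PC = 8 --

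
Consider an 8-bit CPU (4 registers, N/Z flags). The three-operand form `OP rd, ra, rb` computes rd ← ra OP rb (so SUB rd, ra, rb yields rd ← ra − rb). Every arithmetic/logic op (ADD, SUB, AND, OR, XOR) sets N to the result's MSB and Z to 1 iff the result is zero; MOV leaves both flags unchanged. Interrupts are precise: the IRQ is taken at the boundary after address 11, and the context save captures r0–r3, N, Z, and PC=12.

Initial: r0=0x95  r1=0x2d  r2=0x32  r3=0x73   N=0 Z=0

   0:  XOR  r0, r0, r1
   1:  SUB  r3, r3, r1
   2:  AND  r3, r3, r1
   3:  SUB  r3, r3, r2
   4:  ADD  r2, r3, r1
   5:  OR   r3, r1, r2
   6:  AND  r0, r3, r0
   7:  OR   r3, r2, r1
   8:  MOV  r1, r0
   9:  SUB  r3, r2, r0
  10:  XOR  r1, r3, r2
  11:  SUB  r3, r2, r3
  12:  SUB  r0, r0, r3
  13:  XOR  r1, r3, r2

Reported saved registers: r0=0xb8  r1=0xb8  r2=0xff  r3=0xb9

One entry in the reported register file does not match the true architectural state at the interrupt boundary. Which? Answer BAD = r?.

after  0: r0=0xb8 r1=0x2d r2=0x32 r3=0x73  N=1 Z=0
after  1: r0=0xb8 r1=0x2d r2=0x32 r3=0x46  N=0 Z=0
after  2: r0=0xb8 r1=0x2d r2=0x32 r3=0x04  N=0 Z=0
after  3: r0=0xb8 r1=0x2d r2=0x32 r3=0xd2  N=1 Z=0
after  4: r0=0xb8 r1=0x2d r2=0xff r3=0xd2  N=1 Z=0
after  5: r0=0xb8 r1=0x2d r2=0xff r3=0xff  N=1 Z=0
after  6: r0=0xb8 r1=0x2d r2=0xff r3=0xff  N=1 Z=0
after  7: r0=0xb8 r1=0x2d r2=0xff r3=0xff  N=1 Z=0
after  8: r0=0xb8 r1=0xb8 r2=0xff r3=0xff  N=1 Z=0
after  9: r0=0xb8 r1=0xb8 r2=0xff r3=0x47  N=0 Z=0
after 10: r0=0xb8 r1=0xb8 r2=0xff r3=0x47  N=1 Z=0
after 11: r0=0xb8 r1=0xb8 r2=0xff r3=0xb8  N=1 Z=0
-- IRQ taken; context saved, return-PC = 12 --
mismatch: r3: reported 0xb9 vs actual 0xb8

BAD = r3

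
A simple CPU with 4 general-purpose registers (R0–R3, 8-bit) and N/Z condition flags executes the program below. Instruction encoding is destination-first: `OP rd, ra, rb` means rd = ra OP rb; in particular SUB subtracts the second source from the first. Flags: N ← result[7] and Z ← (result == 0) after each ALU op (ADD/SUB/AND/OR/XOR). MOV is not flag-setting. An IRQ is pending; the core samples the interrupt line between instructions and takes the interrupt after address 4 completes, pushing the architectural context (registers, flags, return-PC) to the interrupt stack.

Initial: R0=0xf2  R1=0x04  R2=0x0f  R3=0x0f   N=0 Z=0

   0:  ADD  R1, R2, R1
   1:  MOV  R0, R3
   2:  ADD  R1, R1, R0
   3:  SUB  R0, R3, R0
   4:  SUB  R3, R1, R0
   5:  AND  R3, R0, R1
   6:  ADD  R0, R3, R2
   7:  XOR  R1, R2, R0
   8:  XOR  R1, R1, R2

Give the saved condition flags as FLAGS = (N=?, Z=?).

after  0: R0=0xf2 R1=0x13 R2=0x0f R3=0x0f  N=0 Z=0
after  1: R0=0x0f R1=0x13 R2=0x0f R3=0x0f  N=0 Z=0
after  2: R0=0x0f R1=0x22 R2=0x0f R3=0x0f  N=0 Z=0
after  3: R0=0x00 R1=0x22 R2=0x0f R3=0x0f  N=0 Z=1
after  4: R0=0x00 R1=0x22 R2=0x0f R3=0x22  N=0 Z=0
-- IRQ taken; context saved, return-PC = 5 --

FLAGS = (N=0, Z=0)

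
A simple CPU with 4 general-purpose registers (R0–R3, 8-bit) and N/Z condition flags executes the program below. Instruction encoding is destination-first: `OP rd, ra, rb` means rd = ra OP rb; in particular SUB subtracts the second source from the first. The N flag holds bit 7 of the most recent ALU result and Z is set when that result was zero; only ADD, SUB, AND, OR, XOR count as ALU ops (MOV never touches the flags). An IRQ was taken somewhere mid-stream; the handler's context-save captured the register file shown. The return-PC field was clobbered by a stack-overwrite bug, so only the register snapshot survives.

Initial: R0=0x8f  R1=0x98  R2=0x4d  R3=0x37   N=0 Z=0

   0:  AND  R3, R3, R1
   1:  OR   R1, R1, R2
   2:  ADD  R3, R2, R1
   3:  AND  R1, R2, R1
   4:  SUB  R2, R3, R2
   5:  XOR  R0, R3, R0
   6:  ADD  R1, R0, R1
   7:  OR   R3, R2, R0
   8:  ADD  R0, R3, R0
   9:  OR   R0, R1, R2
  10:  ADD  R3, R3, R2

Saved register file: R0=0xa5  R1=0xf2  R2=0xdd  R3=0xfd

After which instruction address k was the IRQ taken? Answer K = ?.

K = 7

after  0: R0=0x8f R1=0x98 R2=0x4d R3=0x10  N=0 Z=0
after  1: R0=0x8f R1=0xdd R2=0x4d R3=0x10  N=1 Z=0
after  2: R0=0x8f R1=0xdd R2=0x4d R3=0x2a  N=0 Z=0
after  3: R0=0x8f R1=0x4d R2=0x4d R3=0x2a  N=0 Z=0
after  4: R0=0x8f R1=0x4d R2=0xdd R3=0x2a  N=1 Z=0
after  5: R0=0xa5 R1=0x4d R2=0xdd R3=0x2a  N=1 Z=0
after  6: R0=0xa5 R1=0xf2 R2=0xdd R3=0x2a  N=1 Z=0
after  7: R0=0xa5 R1=0xf2 R2=0xdd R3=0xfd  N=1 Z=0
-- IRQ taken; context saved, return-PC = 8 --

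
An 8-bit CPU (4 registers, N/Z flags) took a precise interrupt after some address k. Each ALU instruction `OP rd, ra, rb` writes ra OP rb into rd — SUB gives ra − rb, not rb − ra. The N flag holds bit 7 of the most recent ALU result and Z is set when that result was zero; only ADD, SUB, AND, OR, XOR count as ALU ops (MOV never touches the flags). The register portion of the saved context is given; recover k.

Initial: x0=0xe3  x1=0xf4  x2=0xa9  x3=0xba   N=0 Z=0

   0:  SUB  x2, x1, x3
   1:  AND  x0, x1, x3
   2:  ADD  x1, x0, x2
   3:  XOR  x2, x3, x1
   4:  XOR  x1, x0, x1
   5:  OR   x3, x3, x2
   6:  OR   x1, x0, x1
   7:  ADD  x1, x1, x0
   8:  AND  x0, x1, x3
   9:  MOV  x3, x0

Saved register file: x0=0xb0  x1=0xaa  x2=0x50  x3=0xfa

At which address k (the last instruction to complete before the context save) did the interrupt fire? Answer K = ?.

K = 7

after  0: x0=0xe3 x1=0xf4 x2=0x3a x3=0xba  N=0 Z=0
after  1: x0=0xb0 x1=0xf4 x2=0x3a x3=0xba  N=1 Z=0
after  2: x0=0xb0 x1=0xea x2=0x3a x3=0xba  N=1 Z=0
after  3: x0=0xb0 x1=0xea x2=0x50 x3=0xba  N=0 Z=0
after  4: x0=0xb0 x1=0x5a x2=0x50 x3=0xba  N=0 Z=0
after  5: x0=0xb0 x1=0x5a x2=0x50 x3=0xfa  N=1 Z=0
after  6: x0=0xb0 x1=0xfa x2=0x50 x3=0xfa  N=1 Z=0
after  7: x0=0xb0 x1=0xaa x2=0x50 x3=0xfa  N=1 Z=0
-- IRQ taken; context saved, return-PC = 8 --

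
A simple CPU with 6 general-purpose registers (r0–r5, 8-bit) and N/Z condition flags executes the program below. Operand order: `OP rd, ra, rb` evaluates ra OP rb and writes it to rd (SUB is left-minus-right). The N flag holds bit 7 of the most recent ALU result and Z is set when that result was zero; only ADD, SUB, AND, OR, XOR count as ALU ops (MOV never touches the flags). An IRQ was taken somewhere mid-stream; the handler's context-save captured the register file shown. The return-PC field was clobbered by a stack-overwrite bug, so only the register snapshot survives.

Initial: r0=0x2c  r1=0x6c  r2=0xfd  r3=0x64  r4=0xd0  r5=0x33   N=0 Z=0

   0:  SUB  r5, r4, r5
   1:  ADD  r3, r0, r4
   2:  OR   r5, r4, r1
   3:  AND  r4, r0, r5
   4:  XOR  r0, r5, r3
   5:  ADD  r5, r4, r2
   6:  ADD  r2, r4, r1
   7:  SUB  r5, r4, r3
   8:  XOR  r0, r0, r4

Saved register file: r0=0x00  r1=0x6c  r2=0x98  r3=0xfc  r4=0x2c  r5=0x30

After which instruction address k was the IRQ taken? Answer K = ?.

after  0: r0=0x2c r1=0x6c r2=0xfd r3=0x64 r4=0xd0 r5=0x9d  N=1 Z=0
after  1: r0=0x2c r1=0x6c r2=0xfd r3=0xfc r4=0xd0 r5=0x9d  N=1 Z=0
after  2: r0=0x2c r1=0x6c r2=0xfd r3=0xfc r4=0xd0 r5=0xfc  N=1 Z=0
after  3: r0=0x2c r1=0x6c r2=0xfd r3=0xfc r4=0x2c r5=0xfc  N=0 Z=0
after  4: r0=0x00 r1=0x6c r2=0xfd r3=0xfc r4=0x2c r5=0xfc  N=0 Z=1
after  5: r0=0x00 r1=0x6c r2=0xfd r3=0xfc r4=0x2c r5=0x29  N=0 Z=0
after  6: r0=0x00 r1=0x6c r2=0x98 r3=0xfc r4=0x2c r5=0x29  N=1 Z=0
after  7: r0=0x00 r1=0x6c r2=0x98 r3=0xfc r4=0x2c r5=0x30  N=0 Z=0
-- IRQ taken; context saved, return-PC = 8 --

K = 7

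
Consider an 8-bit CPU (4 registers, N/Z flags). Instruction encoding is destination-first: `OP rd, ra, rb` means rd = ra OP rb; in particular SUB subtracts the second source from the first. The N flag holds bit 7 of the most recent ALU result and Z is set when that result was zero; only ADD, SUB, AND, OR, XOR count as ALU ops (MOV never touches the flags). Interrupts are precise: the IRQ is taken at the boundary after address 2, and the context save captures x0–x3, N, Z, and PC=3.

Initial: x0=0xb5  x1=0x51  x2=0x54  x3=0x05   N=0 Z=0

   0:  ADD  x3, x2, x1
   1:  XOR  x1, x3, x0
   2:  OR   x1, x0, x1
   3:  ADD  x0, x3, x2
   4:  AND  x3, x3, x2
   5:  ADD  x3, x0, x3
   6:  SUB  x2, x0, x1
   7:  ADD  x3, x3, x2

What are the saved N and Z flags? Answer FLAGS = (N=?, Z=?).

FLAGS = (N=1, Z=0)

after  0: x0=0xb5 x1=0x51 x2=0x54 x3=0xa5  N=1 Z=0
after  1: x0=0xb5 x1=0x10 x2=0x54 x3=0xa5  N=0 Z=0
after  2: x0=0xb5 x1=0xb5 x2=0x54 x3=0xa5  N=1 Z=0
-- IRQ taken; context saved, return-PC = 3 --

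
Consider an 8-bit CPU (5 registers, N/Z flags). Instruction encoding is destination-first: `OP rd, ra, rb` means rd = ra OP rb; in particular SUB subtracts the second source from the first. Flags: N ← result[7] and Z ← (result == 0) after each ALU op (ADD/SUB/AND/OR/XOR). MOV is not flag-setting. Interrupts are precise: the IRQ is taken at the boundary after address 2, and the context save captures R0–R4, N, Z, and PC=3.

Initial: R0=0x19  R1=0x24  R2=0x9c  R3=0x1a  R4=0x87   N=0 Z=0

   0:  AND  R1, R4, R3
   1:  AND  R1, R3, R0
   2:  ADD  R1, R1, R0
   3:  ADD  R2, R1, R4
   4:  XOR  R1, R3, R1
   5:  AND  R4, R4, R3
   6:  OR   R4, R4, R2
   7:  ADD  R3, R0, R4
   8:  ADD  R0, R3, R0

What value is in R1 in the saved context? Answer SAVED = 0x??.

after  0: R0=0x19 R1=0x02 R2=0x9c R3=0x1a R4=0x87  N=0 Z=0
after  1: R0=0x19 R1=0x18 R2=0x9c R3=0x1a R4=0x87  N=0 Z=0
after  2: R0=0x19 R1=0x31 R2=0x9c R3=0x1a R4=0x87  N=0 Z=0
-- IRQ taken; context saved, return-PC = 3 --

SAVED = 0x31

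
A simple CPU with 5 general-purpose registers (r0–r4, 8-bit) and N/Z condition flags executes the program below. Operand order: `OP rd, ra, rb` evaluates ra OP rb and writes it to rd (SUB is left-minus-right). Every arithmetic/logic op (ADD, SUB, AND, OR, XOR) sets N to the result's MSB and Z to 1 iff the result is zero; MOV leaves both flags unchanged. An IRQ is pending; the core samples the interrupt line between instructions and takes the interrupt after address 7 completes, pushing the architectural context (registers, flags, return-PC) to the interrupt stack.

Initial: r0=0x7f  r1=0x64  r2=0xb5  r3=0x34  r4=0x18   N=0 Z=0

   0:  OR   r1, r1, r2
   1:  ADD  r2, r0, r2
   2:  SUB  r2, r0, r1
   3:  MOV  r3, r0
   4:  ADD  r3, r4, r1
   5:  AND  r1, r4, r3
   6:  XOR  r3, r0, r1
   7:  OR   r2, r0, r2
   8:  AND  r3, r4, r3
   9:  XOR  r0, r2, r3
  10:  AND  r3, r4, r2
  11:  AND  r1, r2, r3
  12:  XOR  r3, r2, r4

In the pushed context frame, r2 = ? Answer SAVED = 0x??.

after  0: r0=0x7f r1=0xf5 r2=0xb5 r3=0x34 r4=0x18  N=1 Z=0
after  1: r0=0x7f r1=0xf5 r2=0x34 r3=0x34 r4=0x18  N=0 Z=0
after  2: r0=0x7f r1=0xf5 r2=0x8a r3=0x34 r4=0x18  N=1 Z=0
after  3: r0=0x7f r1=0xf5 r2=0x8a r3=0x7f r4=0x18  N=1 Z=0
after  4: r0=0x7f r1=0xf5 r2=0x8a r3=0x0d r4=0x18  N=0 Z=0
after  5: r0=0x7f r1=0x08 r2=0x8a r3=0x0d r4=0x18  N=0 Z=0
after  6: r0=0x7f r1=0x08 r2=0x8a r3=0x77 r4=0x18  N=0 Z=0
after  7: r0=0x7f r1=0x08 r2=0xff r3=0x77 r4=0x18  N=1 Z=0
-- IRQ taken; context saved, return-PC = 8 --

SAVED = 0xff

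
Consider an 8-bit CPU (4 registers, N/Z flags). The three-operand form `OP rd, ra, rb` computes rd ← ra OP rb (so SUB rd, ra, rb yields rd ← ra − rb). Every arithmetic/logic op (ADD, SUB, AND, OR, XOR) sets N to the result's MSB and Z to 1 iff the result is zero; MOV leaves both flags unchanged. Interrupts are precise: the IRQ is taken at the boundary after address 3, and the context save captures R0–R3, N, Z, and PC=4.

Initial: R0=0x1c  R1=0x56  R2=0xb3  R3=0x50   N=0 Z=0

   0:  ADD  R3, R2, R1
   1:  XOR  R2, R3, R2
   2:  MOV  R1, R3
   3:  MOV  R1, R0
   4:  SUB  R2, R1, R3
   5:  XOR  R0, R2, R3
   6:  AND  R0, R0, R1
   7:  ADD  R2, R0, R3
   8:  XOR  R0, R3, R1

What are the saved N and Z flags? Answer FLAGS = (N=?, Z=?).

FLAGS = (N=1, Z=0)

after  0: R0=0x1c R1=0x56 R2=0xb3 R3=0x09  N=0 Z=0
after  1: R0=0x1c R1=0x56 R2=0xba R3=0x09  N=1 Z=0
after  2: R0=0x1c R1=0x09 R2=0xba R3=0x09  N=1 Z=0
after  3: R0=0x1c R1=0x1c R2=0xba R3=0x09  N=1 Z=0
-- IRQ taken; context saved, return-PC = 4 --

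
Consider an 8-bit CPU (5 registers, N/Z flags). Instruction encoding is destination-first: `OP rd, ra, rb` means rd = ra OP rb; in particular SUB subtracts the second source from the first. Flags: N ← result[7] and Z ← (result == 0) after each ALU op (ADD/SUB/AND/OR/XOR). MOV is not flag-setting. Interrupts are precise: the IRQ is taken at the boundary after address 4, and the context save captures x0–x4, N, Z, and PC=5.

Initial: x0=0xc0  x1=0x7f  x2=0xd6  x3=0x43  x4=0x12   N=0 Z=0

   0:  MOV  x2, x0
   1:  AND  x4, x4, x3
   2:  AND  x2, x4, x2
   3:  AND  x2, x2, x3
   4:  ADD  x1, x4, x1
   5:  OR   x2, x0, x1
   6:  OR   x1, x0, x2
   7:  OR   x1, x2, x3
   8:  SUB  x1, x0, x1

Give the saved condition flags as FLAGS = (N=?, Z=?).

after  0: x0=0xc0 x1=0x7f x2=0xc0 x3=0x43 x4=0x12  N=0 Z=0
after  1: x0=0xc0 x1=0x7f x2=0xc0 x3=0x43 x4=0x02  N=0 Z=0
after  2: x0=0xc0 x1=0x7f x2=0x00 x3=0x43 x4=0x02  N=0 Z=1
after  3: x0=0xc0 x1=0x7f x2=0x00 x3=0x43 x4=0x02  N=0 Z=1
after  4: x0=0xc0 x1=0x81 x2=0x00 x3=0x43 x4=0x02  N=1 Z=0
-- IRQ taken; context saved, return-PC = 5 --

FLAGS = (N=1, Z=0)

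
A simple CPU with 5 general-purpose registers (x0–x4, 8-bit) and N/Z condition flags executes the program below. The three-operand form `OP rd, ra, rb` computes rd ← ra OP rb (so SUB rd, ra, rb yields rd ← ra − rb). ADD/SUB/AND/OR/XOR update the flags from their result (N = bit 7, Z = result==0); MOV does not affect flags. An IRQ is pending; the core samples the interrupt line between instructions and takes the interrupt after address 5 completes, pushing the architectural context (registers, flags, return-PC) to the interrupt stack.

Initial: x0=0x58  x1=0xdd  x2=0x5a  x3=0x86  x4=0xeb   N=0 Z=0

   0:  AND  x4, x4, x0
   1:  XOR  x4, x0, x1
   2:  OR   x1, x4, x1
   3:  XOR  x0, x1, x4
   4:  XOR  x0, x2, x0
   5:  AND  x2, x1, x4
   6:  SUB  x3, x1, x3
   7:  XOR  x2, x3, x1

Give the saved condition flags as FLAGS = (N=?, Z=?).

FLAGS = (N=1, Z=0)

after  0: x0=0x58 x1=0xdd x2=0x5a x3=0x86 x4=0x48  N=0 Z=0
after  1: x0=0x58 x1=0xdd x2=0x5a x3=0x86 x4=0x85  N=1 Z=0
after  2: x0=0x58 x1=0xdd x2=0x5a x3=0x86 x4=0x85  N=1 Z=0
after  3: x0=0x58 x1=0xdd x2=0x5a x3=0x86 x4=0x85  N=0 Z=0
after  4: x0=0x02 x1=0xdd x2=0x5a x3=0x86 x4=0x85  N=0 Z=0
after  5: x0=0x02 x1=0xdd x2=0x85 x3=0x86 x4=0x85  N=1 Z=0
-- IRQ taken; context saved, return-PC = 6 --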